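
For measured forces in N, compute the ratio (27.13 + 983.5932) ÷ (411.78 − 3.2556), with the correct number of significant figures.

27.13 + 983.5932 = 1010.7232, limited to 2 d.p. → 6 s.f.; 411.78 − 3.2556 = 408.5244, limited to 2 d.p. → 5 s.f.
Carrying full precision, 1010.7232 ÷ 408.5244 = 2.474082821…; keep min(6, 5) = 5 s.f.
Rounded to 5 significant figures: 2.4741.

2.4741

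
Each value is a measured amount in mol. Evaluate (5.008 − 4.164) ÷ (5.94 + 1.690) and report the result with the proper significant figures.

5.008 − 4.164 = 0.844, limited to 3 d.p. → 3 s.f.; 5.94 + 1.690 = 7.630, limited to 2 d.p. → 3 s.f.
Carrying full precision, 0.844 ÷ 7.630 = 0.110615989515…; keep min(3, 3) = 3 s.f.
Rounded to 3 significant figures: 0.111.

0.111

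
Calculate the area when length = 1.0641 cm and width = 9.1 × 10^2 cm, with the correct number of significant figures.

area = 1.0641 cm × 9.1 × 10^2 cm = 968.331 cm².
1.0641 has 5 significant figures; 9.1 × 10^2 has 2.
Division/multiplication keeps the fewest: 2 significant figures.
Rounded: 9.7 × 10^2 cm².

9.7 × 10^2 cm²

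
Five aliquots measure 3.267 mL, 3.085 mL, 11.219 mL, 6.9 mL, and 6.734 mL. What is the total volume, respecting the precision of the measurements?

3.267 mL + 3.085 mL + 11.219 mL + 6.9 mL + 6.734 mL = 31.205 mL.
Addition/subtraction keeps the fewest decimal places: 3.267 → 3 decimal places, 3.085 → 3 decimal places, 11.219 → 3 decimal places, 6.9 → 1 decimal place, 6.734 → 3 decimal places; limit is 1.
Rounded to 1 decimal place: 31.2 mL.

31.2 mL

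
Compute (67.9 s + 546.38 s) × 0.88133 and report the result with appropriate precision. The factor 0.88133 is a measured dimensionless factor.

541.4 s

67.9 s + 546.38 s = 614.28 s; the sum is limited to 1 decimal place (4 s.f.).
Carrying full precision, 614.28 × 0.88133 = 541.3833924 s; 0.88133 has 5 s.f., so the result keeps min(4, 5) = 4 s.f.
Rounded to 4 significant figures: 541.4 s.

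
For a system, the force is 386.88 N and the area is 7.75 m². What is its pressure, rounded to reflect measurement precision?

pressure = 386.88 N ÷ 7.75 m² = 49.92 Pa.
386.88 has 5 significant figures; 7.75 has 3.
Division/multiplication keeps the fewest: 3 significant figures.
Rounded: 49.9 Pa.

49.9 Pa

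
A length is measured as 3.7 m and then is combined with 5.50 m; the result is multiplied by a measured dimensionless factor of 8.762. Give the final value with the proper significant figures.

81 m

3.7 m + 5.50 m = 9.20 m; the sum is limited to 1 decimal place (2 s.f.).
Carrying full precision, 9.20 × 8.762 = 80.6104 m; 8.762 has 4 s.f., so the result keeps min(2, 4) = 2 s.f.
Rounded to 2 significant figures: 81 m.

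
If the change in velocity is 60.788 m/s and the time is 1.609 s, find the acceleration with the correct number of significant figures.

acceleration = 60.788 m/s ÷ 1.609 s = 37.7799875699… m/s².
60.788 has 5 significant figures; 1.609 has 4.
Division/multiplication keeps the fewest: 4 significant figures.
Rounded: 37.78 m/s².

37.78 m/s²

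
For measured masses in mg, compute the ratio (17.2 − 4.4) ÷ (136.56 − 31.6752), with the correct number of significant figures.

0.122

17.2 − 4.4 = 12.8, limited to 1 d.p. → 3 s.f.; 136.56 − 31.6752 = 104.8848, limited to 2 d.p. → 5 s.f.
Carrying full precision, 12.8 ÷ 104.8848 = 0.122038655744…; keep min(3, 5) = 3 s.f.
Rounded to 3 significant figures: 0.122.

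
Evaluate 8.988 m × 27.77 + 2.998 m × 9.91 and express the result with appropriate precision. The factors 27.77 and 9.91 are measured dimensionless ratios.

279.3 m

8.988 × 27.77 = 249.59676 → 249.6 m (4 s.f., last digit at the 10^-1 place).
2.998 × 9.91 = 29.71018 → 29.7 m (3 s.f., last digit at the 10^-1 place).
Sum: 279.30694 m; keep the coarser place, 10^-1.
Result: 279.3 m.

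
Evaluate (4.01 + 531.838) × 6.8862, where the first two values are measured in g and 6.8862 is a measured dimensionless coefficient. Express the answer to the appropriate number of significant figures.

4.01 g + 531.838 g = 535.848 g; the sum is limited to 2 decimal places (5 s.f.).
Carrying full precision, 535.848 × 6.8862 = 3689.9564976 g; 6.8862 has 5 s.f., so the result keeps min(5, 5) = 5 s.f.
Rounded to 5 significant figures: 3690.0 g.

3690.0 g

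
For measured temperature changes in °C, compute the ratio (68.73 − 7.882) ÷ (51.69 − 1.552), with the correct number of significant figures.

1.214

68.73 − 7.882 = 60.848, limited to 2 d.p. → 4 s.f.; 51.69 − 1.552 = 50.138, limited to 2 d.p. → 4 s.f.
Carrying full precision, 60.848 ÷ 50.138 = 1.2136104352…; keep min(4, 4) = 4 s.f.
Rounded to 4 significant figures: 1.214.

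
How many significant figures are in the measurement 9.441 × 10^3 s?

9.441 × 10^3: in scientific notation every digit of the coefficient is significant.

4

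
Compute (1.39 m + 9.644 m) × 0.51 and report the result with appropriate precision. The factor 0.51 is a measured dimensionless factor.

1.39 m + 9.644 m = 11.034 m; the sum is limited to 2 decimal places (4 s.f.).
Carrying full precision, 11.034 × 0.51 = 5.62734 m; 0.51 has 2 s.f., so the result keeps min(4, 2) = 2 s.f.
Rounded to 2 significant figures: 5.6 m.

5.6 m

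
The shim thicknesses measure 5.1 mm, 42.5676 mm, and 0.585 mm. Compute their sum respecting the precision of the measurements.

48.3 mm

5.1 mm + 42.5676 mm + 0.585 mm = 48.2526 mm.
Addition/subtraction keeps the fewest decimal places: 5.1 → 1 decimal place, 42.5676 → 4 decimal places, 0.585 → 3 decimal places; limit is 1.
Rounded to 1 decimal place: 48.3 mm.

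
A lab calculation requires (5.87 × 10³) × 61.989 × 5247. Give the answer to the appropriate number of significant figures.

(5.87 × 10³) × 61.989 × 5247 = 1.90925438121 × 10^9
Multiplication/division keeps the fewest significant figures: 5.87 × 10³ → 3 s.f., 61.989 → 5 s.f., 5247 → 4 s.f.; limit is 3.
Rounded to 3 significant figures: 1.91 × 10⁹.

1.91 × 10⁹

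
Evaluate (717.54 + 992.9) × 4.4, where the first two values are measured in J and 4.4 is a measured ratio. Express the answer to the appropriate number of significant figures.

717.54 J + 992.9 J = 1710.44 J; the sum is limited to 1 decimal place (5 s.f.).
Carrying full precision, 1710.44 × 4.4 = 7525.936 J; 4.4 has 2 s.f., so the result keeps min(5, 2) = 2 s.f.
Rounded to 2 significant figures: 7.5 × 10³ J.

7.5 × 10³ J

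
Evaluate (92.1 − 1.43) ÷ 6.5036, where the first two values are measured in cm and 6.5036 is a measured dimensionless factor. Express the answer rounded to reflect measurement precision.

13.9 cm

92.1 cm − 1.43 cm = 90.67 cm; the difference is limited to 1 decimal place (3 s.f.).
Carrying full precision, 90.67 ÷ 6.5036 = 13.9415093179… cm; 6.5036 has 5 s.f., so the result keeps min(3, 5) = 3 s.f.
Rounded to 3 significant figures: 13.9 cm.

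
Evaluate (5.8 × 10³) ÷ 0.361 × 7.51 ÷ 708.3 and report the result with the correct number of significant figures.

(5.8 × 10³) ÷ 0.361 × 7.51 ÷ 708.3 = 170.350529124…
Multiplication/division keeps the fewest significant figures: 5.8 × 10³ → 2 s.f., 0.361 → 3 s.f., 7.51 → 3 s.f., 708.3 → 4 s.f.; limit is 2.
Rounded to 2 significant figures: 1.7 × 10².

1.7 × 10²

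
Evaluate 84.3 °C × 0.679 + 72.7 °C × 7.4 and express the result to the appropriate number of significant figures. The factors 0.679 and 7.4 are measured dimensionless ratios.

6.0 × 10^2 °C

84.3 × 0.679 = 57.2397 → 57.2 °C (3 s.f., last digit at the 10^-1 place).
72.7 × 7.4 = 537.98 → 5.4 × 10^2 °C (2 s.f., last digit at the 10^1 place).
Sum: 595.2197 °C; keep the coarser place, 10^1.
Result: 6.0 × 10^2 °C.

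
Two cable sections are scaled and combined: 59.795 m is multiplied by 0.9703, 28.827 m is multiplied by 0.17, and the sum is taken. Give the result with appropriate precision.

62.9 m

59.795 × 0.9703 = 58.0190885 → 58.02 m (4 s.f., last digit at the 10^-2 place).
28.827 × 0.17 = 4.90059 → 4.9 m (2 s.f., last digit at the 10^-1 place).
Sum: 62.9196785 m; keep the coarser place, 10^-1.
Result: 62.9 m.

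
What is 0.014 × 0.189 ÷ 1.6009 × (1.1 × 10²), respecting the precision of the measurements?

0.014 × 0.189 ÷ 1.6009 × (1.1 × 10²) = 0.181810231745…
Multiplication/division keeps the fewest significant figures: 0.014 → 2 s.f., 0.189 → 3 s.f., 1.6009 → 5 s.f., 1.1 × 10² → 2 s.f.; limit is 2.
Rounded to 2 significant figures: 0.18.

0.18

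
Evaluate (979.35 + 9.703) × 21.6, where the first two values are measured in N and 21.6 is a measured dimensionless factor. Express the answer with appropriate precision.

979.35 N + 9.703 N = 989.053 N; the sum is limited to 2 decimal places (5 s.f.).
Carrying full precision, 989.053 × 21.6 = 21363.5448 N; 21.6 has 3 s.f., so the result keeps min(5, 3) = 3 s.f.
Rounded to 3 significant figures: 2.14 × 10⁴ N.

2.14 × 10⁴ N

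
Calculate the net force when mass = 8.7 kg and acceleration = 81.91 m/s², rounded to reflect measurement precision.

7.1 × 10^2 N

net force = 8.7 kg × 81.91 m/s² = 712.617 N.
8.7 has 2 significant figures; 81.91 has 4.
Division/multiplication keeps the fewest: 2 significant figures.
Rounded: 7.1 × 10^2 N.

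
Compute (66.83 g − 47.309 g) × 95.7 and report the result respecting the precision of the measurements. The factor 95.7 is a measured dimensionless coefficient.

1.87 × 10^3 g

66.83 g − 47.309 g = 19.521 g; the difference is limited to 2 decimal places (4 s.f.).
Carrying full precision, 19.521 × 95.7 = 1868.1597 g; 95.7 has 3 s.f., so the result keeps min(4, 3) = 3 s.f.
Rounded to 3 significant figures: 1.87 × 10^3 g.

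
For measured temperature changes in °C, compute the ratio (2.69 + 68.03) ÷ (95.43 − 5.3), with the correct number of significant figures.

2.69 + 68.03 = 70.72, limited to 2 d.p. → 4 s.f.; 95.43 − 5.3 = 90.13, limited to 1 d.p. → 3 s.f.
Carrying full precision, 70.72 ÷ 90.13 = 0.78464440253…; keep min(4, 3) = 3 s.f.
Rounded to 3 significant figures: 0.785.

0.785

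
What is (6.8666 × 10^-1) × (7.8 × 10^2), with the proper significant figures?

(6.8666 × 10^-1) × (7.8 × 10^2) = 535.5948
Multiplication/division keeps the fewest significant figures: 6.8666 × 10^-1 → 5 s.f., 7.8 × 10^2 → 2 s.f.; limit is 2.
Rounded to 2 significant figures: 5.4 × 10^2.

5.4 × 10^2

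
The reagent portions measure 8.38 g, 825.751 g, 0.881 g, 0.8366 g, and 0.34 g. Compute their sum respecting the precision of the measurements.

836.19 g

8.38 g + 825.751 g + 0.881 g + 0.8366 g + 0.34 g = 836.1886 g.
Addition/subtraction keeps the fewest decimal places: 8.38 → 2 decimal places, 825.751 → 3 decimal places, 0.881 → 3 decimal places, 0.8366 → 4 decimal places, 0.34 → 2 decimal places; limit is 2.
Rounded to 2 decimal places: 836.19 g.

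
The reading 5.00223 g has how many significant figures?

6

5.00223: zeros between nonzero digits are significant.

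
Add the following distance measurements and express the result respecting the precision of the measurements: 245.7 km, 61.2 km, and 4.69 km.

311.6 km

245.7 km + 61.2 km + 4.69 km = 311.59 km.
Addition/subtraction keeps the fewest decimal places: 245.7 → 1 decimal place, 61.2 → 1 decimal place, 4.69 → 2 decimal places; limit is 1.
Rounded to 1 decimal place: 311.6 km.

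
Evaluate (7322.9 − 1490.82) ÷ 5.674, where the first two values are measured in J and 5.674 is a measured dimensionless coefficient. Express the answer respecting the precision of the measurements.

7322.9 J − 1490.82 J = 5832.08 J; the difference is limited to 1 decimal place (5 s.f.).
Carrying full precision, 5832.08 ÷ 5.674 = 1027.86041593… J; 5.674 has 4 s.f., so the result keeps min(5, 4) = 4 s.f.
Rounded to 4 significant figures: 1028 J.

1028 J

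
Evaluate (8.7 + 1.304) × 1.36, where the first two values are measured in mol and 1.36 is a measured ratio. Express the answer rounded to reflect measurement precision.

13.6 mol

8.7 mol + 1.304 mol = 10.004 mol; the sum is limited to 1 decimal place (3 s.f.).
Carrying full precision, 10.004 × 1.36 = 13.60544 mol; 1.36 has 3 s.f., so the result keeps min(3, 3) = 3 s.f.
Rounded to 3 significant figures: 13.6 mol.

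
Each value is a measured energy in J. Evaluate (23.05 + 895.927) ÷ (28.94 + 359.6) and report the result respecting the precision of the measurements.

2.365

23.05 + 895.927 = 918.977, limited to 2 d.p. → 5 s.f.; 28.94 + 359.6 = 388.54, limited to 1 d.p. → 4 s.f.
Carrying full precision, 918.977 ÷ 388.54 = 2.36520564163…; keep min(5, 4) = 4 s.f.
Rounded to 4 significant figures: 2.365.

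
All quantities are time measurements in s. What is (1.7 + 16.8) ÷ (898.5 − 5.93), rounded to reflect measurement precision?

1.7 + 16.8 = 18.5, limited to 1 d.p. → 3 s.f.; 898.5 − 5.93 = 892.57, limited to 1 d.p. → 4 s.f.
Carrying full precision, 18.5 ÷ 892.57 = 0.0207266656957…; keep min(3, 4) = 3 s.f.
Rounded to 3 significant figures: 0.0207.

0.0207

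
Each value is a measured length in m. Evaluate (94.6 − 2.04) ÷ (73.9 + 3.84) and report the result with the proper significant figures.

1.19

94.6 − 2.04 = 92.56, limited to 1 d.p. → 3 s.f.; 73.9 + 3.84 = 77.74, limited to 1 d.p. → 3 s.f.
Carrying full precision, 92.56 ÷ 77.74 = 1.19063545151…; keep min(3, 3) = 3 s.f.
Rounded to 3 significant figures: 1.19.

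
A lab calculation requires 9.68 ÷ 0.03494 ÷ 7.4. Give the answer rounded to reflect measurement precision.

9.68 ÷ 0.03494 ÷ 7.4 = 37.4386979997…
Multiplication/division keeps the fewest significant figures: 9.68 → 3 s.f., 0.03494 → 4 s.f., 7.4 → 2 s.f.; limit is 2.
Rounded to 2 significant figures: 37.

37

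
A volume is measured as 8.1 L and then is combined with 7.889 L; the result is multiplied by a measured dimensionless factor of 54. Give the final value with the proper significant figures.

8.6 × 10^2 L

8.1 L + 7.889 L = 15.989 L; the sum is limited to 1 decimal place (3 s.f.).
Carrying full precision, 15.989 × 54 = 863.406 L; 54 has 2 s.f., so the result keeps min(3, 2) = 2 s.f.
Rounded to 2 significant figures: 8.6 × 10^2 L.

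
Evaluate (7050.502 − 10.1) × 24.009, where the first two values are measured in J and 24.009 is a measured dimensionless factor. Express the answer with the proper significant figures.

7050.502 J − 10.1 J = 7040.402 J; the difference is limited to 1 decimal place (5 s.f.).
Carrying full precision, 7040.402 × 24.009 = 169033.011618 J; 24.009 has 5 s.f., so the result keeps min(5, 5) = 5 s.f.
Rounded to 5 significant figures: 1.6903 × 10^5 J.

1.6903 × 10^5 J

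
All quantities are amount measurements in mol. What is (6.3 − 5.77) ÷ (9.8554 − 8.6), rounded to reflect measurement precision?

0.4

6.3 − 5.77 = 0.53, limited to 1 d.p. → 1 s.f.; 9.8554 − 8.6 = 1.2554, limited to 1 d.p. → 2 s.f.
Carrying full precision, 0.53 ÷ 1.2554 = 0.422176198821…; keep min(1, 2) = 1 s.f.
Rounded to 1 significant figure: 0.4.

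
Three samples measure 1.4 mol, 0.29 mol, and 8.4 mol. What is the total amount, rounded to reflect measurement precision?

1.4 mol + 0.29 mol + 8.4 mol = 10.09 mol.
Addition/subtraction keeps the fewest decimal places: 1.4 → 1 decimal place, 0.29 → 2 decimal places, 8.4 → 1 decimal place; limit is 1.
Rounded to 1 decimal place: 10.1 mol.

10.1 mol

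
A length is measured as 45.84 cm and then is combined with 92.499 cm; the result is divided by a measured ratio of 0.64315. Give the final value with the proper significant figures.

215.10 cm

45.84 cm + 92.499 cm = 138.339 cm; the sum is limited to 2 decimal places (5 s.f.).
Carrying full precision, 138.339 ÷ 0.64315 = 215.096011817… cm; 0.64315 has 5 s.f., so the result keeps min(5, 5) = 5 s.f.
Rounded to 5 significant figures: 215.10 cm.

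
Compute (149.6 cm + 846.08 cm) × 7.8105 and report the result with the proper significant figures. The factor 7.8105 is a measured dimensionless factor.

149.6 cm + 846.08 cm = 995.68 cm; the sum is limited to 1 decimal place (4 s.f.).
Carrying full precision, 995.68 × 7.8105 = 7776.75864 cm; 7.8105 has 5 s.f., so the result keeps min(4, 5) = 4 s.f.
Rounded to 4 significant figures: 7777 cm.

7777 cm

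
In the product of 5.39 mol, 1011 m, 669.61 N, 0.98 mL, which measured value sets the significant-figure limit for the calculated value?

5.39 mol → 3 s.f.; 1011 m → 4 s.f.; 669.61 N → 5 s.f.; 0.98 mL → 2 s.f.
The fewest is 2 significant figures, from 0.98 mL.

0.98 mL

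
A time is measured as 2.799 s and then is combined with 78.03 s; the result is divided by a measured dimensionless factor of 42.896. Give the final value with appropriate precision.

2.799 s + 78.03 s = 80.829 s; the sum is limited to 2 decimal places (4 s.f.).
Carrying full precision, 80.829 ÷ 42.896 = 1.88430156658… s; 42.896 has 5 s.f., so the result keeps min(4, 5) = 4 s.f.
Rounded to 4 significant figures: 1.884 s.

1.884 s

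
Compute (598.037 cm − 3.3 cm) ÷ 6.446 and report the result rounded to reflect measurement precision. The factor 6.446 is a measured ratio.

598.037 cm − 3.3 cm = 594.737 cm; the difference is limited to 1 decimal place (4 s.f.).
Carrying full precision, 594.737 ÷ 6.446 = 92.2645051195… cm; 6.446 has 4 s.f., so the result keeps min(4, 4) = 4 s.f.
Rounded to 4 significant figures: 92.26 cm.

92.26 cm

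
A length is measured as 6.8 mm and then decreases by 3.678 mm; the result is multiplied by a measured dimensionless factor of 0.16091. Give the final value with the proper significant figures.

0.50 mm

6.8 mm − 3.678 mm = 3.122 mm; the difference is limited to 1 decimal place (2 s.f.).
Carrying full precision, 3.122 × 0.16091 = 0.50236102 mm; 0.16091 has 5 s.f., so the result keeps min(2, 5) = 2 s.f.
Rounded to 2 significant figures: 0.50 mm.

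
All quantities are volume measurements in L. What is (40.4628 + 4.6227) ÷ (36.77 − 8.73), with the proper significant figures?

1.608

40.4628 + 4.6227 = 45.0855, limited to 4 d.p. → 6 s.f.; 36.77 − 8.73 = 28.04, limited to 2 d.p. → 4 s.f.
Carrying full precision, 45.0855 ÷ 28.04 = 1.60789942939…; keep min(6, 4) = 4 s.f.
Rounded to 4 significant figures: 1.608.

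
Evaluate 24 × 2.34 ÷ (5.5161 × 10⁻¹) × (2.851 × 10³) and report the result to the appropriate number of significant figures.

2.9 × 10⁵

24 × 2.34 ÷ (5.5161 × 10⁻¹) × (2.851 × 10³) = 290263.338228…
Multiplication/division keeps the fewest significant figures: 24 → 2 s.f., 2.34 → 3 s.f., 5.5161 × 10⁻¹ → 5 s.f., 2.851 × 10³ → 4 s.f.; limit is 2.
Rounded to 2 significant figures: 2.9 × 10⁵.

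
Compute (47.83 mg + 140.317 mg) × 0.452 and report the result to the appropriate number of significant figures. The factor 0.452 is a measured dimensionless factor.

85.0 mg

47.83 mg + 140.317 mg = 188.147 mg; the sum is limited to 2 decimal places (5 s.f.).
Carrying full precision, 188.147 × 0.452 = 85.042444 mg; 0.452 has 3 s.f., so the result keeps min(5, 3) = 3 s.f.
Rounded to 3 significant figures: 85.0 mg.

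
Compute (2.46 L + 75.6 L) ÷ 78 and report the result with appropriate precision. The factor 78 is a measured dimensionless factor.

2.46 L + 75.6 L = 78.06 L; the sum is limited to 1 decimal place (3 s.f.).
Carrying full precision, 78.06 ÷ 78 = 1.00076923077… L; 78 has 2 s.f., so the result keeps min(3, 2) = 2 s.f.
Rounded to 2 significant figures: 1.0 L.

1.0 L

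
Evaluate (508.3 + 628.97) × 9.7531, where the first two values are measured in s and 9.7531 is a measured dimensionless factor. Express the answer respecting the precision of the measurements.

11092 s

508.3 s + 628.97 s = 1137.27 s; the sum is limited to 1 decimal place (5 s.f.).
Carrying full precision, 1137.27 × 9.7531 = 11091.908037 s; 9.7531 has 5 s.f., so the result keeps min(5, 5) = 5 s.f.
Rounded to 5 significant figures: 11092 s.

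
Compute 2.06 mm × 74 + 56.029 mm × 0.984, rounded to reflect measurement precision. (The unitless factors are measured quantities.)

2.1 × 10^2 mm

2.06 × 74 = 152.44 → 1.5 × 10^2 mm (2 s.f., last digit at the 10^1 place).
56.029 × 0.984 = 55.132536 → 55.1 mm (3 s.f., last digit at the 10^-1 place).
Sum: 207.572536 mm; keep the coarser place, 10^1.
Result: 2.1 × 10^2 mm.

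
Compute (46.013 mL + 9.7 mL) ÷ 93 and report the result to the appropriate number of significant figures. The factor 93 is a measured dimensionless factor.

46.013 mL + 9.7 mL = 55.713 mL; the sum is limited to 1 decimal place (3 s.f.).
Carrying full precision, 55.713 ÷ 93 = 0.599064516129… mL; 93 has 2 s.f., so the result keeps min(3, 2) = 2 s.f.
Rounded to 2 significant figures: 0.60 mL.

0.60 mL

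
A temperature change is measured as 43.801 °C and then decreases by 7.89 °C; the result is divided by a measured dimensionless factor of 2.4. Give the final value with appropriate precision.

15 °C

43.801 °C − 7.89 °C = 35.911 °C; the difference is limited to 2 decimal places (4 s.f.).
Carrying full precision, 35.911 ÷ 2.4 = 14.9629166667… °C; 2.4 has 2 s.f., so the result keeps min(4, 2) = 2 s.f.
Rounded to 2 significant figures: 15 °C.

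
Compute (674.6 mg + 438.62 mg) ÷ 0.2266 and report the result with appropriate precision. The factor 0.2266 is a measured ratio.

4913 mg

674.6 mg + 438.62 mg = 1113.22 mg; the sum is limited to 1 decimal place (5 s.f.).
Carrying full precision, 1113.22 ÷ 0.2266 = 4912.70962048… mg; 0.2266 has 4 s.f., so the result keeps min(5, 4) = 4 s.f.
Rounded to 4 significant figures: 4913 mg.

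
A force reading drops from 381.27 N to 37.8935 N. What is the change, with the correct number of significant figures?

343.38 N

381.27 N − 37.8935 N = 343.3765 N.
Addition/subtraction keeps the fewest decimal places: 381.27 → 2 decimal places, 37.8935 → 4 decimal places; limit is 2.
Rounded to 2 decimal places: 343.38 N.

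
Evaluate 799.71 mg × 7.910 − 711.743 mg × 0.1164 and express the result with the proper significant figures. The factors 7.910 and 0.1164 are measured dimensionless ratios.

799.71 × 7.910 = 6325.7061 → 6326 mg (4 s.f., last digit at the 10^0 place).
711.743 × 0.1164 = 82.8468852 → 82.85 mg (4 s.f., last digit at the 10^-2 place).
Difference: 6242.8592148 mg; keep the coarser place, 10^0.
Result: 6243 mg.

6243 mg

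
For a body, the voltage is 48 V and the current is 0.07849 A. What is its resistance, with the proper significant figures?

resistance = 48 V ÷ 0.07849 A = 611.542871703… Ω.
48 has 2 significant figures; 0.07849 has 4.
Division/multiplication keeps the fewest: 2 significant figures.
Rounded: 6.1 × 10² Ω.

6.1 × 10² Ω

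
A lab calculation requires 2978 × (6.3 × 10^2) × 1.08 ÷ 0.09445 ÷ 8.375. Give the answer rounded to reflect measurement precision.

2978 × (6.3 × 10^2) × 1.08 ÷ 0.09445 ÷ 8.375 = 2561546.36031…
Multiplication/division keeps the fewest significant figures: 2978 → 4 s.f., 6.3 × 10^2 → 2 s.f., 1.08 → 3 s.f., 0.09445 → 4 s.f., 8.375 → 4 s.f.; limit is 2.
Rounded to 2 significant figures: 2.6 × 10^6.

2.6 × 10^6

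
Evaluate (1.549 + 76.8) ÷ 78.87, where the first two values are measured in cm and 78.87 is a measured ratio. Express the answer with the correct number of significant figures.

9.93 × 10⁻¹ cm

1.549 cm + 76.8 cm = 78.349 cm; the sum is limited to 1 decimal place (3 s.f.).
Carrying full precision, 78.349 ÷ 78.87 = 0.993394192976… cm; 78.87 has 4 s.f., so the result keeps min(3, 4) = 3 s.f.
Rounded to 3 significant figures: 9.93 × 10⁻¹ cm.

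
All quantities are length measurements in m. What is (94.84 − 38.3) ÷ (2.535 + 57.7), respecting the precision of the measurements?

0.939

94.84 − 38.3 = 56.54, limited to 1 d.p. → 3 s.f.; 2.535 + 57.7 = 60.235, limited to 1 d.p. → 3 s.f.
Carrying full precision, 56.54 ÷ 60.235 = 0.938656927036…; keep min(3, 3) = 3 s.f.
Rounded to 3 significant figures: 0.939.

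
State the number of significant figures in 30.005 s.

30.005: zeros between nonzero digits are significant.

5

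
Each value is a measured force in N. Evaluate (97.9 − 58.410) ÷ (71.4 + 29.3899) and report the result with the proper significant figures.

0.392

97.9 − 58.410 = 39.490, limited to 1 d.p. → 3 s.f.; 71.4 + 29.3899 = 100.7899, limited to 1 d.p. → 4 s.f.
Carrying full precision, 39.490 ÷ 100.7899 = 0.391805131268…; keep min(3, 4) = 3 s.f.
Rounded to 3 significant figures: 0.392.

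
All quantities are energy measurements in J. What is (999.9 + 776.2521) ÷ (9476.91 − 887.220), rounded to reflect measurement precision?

0.20678

999.9 + 776.2521 = 1776.1521, limited to 1 d.p. → 5 s.f.; 9476.91 − 887.220 = 8589.690, limited to 2 d.p. → 6 s.f.
Carrying full precision, 1776.1521 ÷ 8589.690 = 0.206777206162…; keep min(5, 6) = 5 s.f.
Rounded to 5 significant figures: 0.20678.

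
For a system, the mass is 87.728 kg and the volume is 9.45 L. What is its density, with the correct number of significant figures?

9.28 kg/L

density = 87.728 kg ÷ 9.45 L = 9.28338624339… kg/L.
87.728 has 5 significant figures; 9.45 has 3.
Division/multiplication keeps the fewest: 3 significant figures.
Rounded: 9.28 kg/L.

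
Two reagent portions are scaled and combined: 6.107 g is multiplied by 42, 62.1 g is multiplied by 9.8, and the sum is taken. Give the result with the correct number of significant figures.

6.107 × 42 = 256.494 → 2.6 × 10² g (2 s.f., last digit at the 10^1 place).
62.1 × 9.8 = 608.58 → 6.1 × 10² g (2 s.f., last digit at the 10^1 place).
Sum: 865.074 g; keep the coarser place, 10^1.
Result: 8.7 × 10² g.

8.7 × 10² g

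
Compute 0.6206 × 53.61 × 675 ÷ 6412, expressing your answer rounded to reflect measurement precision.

3.50

0.6206 × 53.61 × 675 ÷ 6412 = 3.50241688241…
Multiplication/division keeps the fewest significant figures: 0.6206 → 4 s.f., 53.61 → 4 s.f., 675 → 3 s.f., 6412 → 4 s.f.; limit is 3.
Rounded to 3 significant figures: 3.50.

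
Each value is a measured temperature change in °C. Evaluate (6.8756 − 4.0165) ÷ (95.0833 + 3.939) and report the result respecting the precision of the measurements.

2.8873 × 10^-2

6.8756 − 4.0165 = 2.8591, limited to 4 d.p. → 5 s.f.; 95.0833 + 3.939 = 99.0223, limited to 3 d.p. → 5 s.f.
Carrying full precision, 2.8591 ÷ 99.0223 = 0.0288732941974…; keep min(5, 5) = 5 s.f.
Rounded to 5 significant figures: 2.8873 × 10^-2.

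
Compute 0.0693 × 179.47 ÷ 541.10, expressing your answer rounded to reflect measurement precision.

0.0230

0.0693 × 179.47 ÷ 541.10 = 0.0229851617076…
Multiplication/division keeps the fewest significant figures: 0.0693 → 3 s.f., 179.47 → 5 s.f., 541.10 → 5 s.f.; limit is 3.
Rounded to 3 significant figures: 0.0230.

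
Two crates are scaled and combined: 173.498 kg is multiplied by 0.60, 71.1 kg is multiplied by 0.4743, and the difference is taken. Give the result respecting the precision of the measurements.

173.498 × 0.60 = 104.0988 → 1.0 × 10^2 kg (2 s.f., last digit at the 10^1 place).
71.1 × 0.4743 = 33.72273 → 33.7 kg (3 s.f., last digit at the 10^-1 place).
Difference: 70.37607 kg; keep the coarser place, 10^1.
Result: 7 × 10^1 kg.

7 × 10^1 kg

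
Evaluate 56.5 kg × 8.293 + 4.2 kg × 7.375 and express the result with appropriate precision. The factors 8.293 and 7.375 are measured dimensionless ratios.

500. kg

56.5 × 8.293 = 468.5545 → 469 kg (3 s.f., last digit at the 10^0 place).
4.2 × 7.375 = 30.975 → 31 kg (2 s.f., last digit at the 10^0 place).
Sum: 499.5295 kg; keep the coarser place, 10^0.
Result: 500. kg.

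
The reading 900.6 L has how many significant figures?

4

900.6: zeros between nonzero digits are significant.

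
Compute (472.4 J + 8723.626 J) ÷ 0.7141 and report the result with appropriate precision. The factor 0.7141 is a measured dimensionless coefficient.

1.288 × 10^4 J

472.4 J + 8723.626 J = 9196.026 J; the sum is limited to 1 decimal place (5 s.f.).
Carrying full precision, 9196.026 ÷ 0.7141 = 12877.784624… J; 0.7141 has 4 s.f., so the result keeps min(5, 4) = 4 s.f.
Rounded to 4 significant figures: 1.288 × 10^4 J.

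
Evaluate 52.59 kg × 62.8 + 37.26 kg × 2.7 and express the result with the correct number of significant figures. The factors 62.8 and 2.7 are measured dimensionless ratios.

3.40 × 10³ kg

52.59 × 62.8 = 3302.652 → 3.30 × 10³ kg (3 s.f., last digit at the 10^1 place).
37.26 × 2.7 = 100.602 → 1.0 × 10² kg (2 s.f., last digit at the 10^1 place).
Sum: 3403.254 kg; keep the coarser place, 10^1.
Result: 3.40 × 10³ kg.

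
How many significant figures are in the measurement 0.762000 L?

6

0.762000: leading zeros are not significant; trailing zeros after a decimal point are significant.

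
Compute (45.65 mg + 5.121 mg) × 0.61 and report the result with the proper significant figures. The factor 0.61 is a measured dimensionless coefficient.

31 mg

45.65 mg + 5.121 mg = 50.771 mg; the sum is limited to 2 decimal places (4 s.f.).
Carrying full precision, 50.771 × 0.61 = 30.97031 mg; 0.61 has 2 s.f., so the result keeps min(4, 2) = 2 s.f.
Rounded to 2 significant figures: 31 mg.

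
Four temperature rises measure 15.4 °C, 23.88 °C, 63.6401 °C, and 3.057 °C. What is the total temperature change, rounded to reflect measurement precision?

15.4 °C + 23.88 °C + 63.6401 °C + 3.057 °C = 105.9771 °C.
Addition/subtraction keeps the fewest decimal places: 15.4 → 1 decimal place, 23.88 → 2 decimal places, 63.6401 → 4 decimal places, 3.057 → 3 decimal places; limit is 1.
Rounded to 1 decimal place: 1.060 × 10^2 °C.

1.060 × 10^2 °C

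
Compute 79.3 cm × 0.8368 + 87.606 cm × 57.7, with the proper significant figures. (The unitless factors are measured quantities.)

79.3 × 0.8368 = 66.35824 → 66.4 cm (3 s.f., last digit at the 10^-1 place).
87.606 × 57.7 = 5054.8662 → 5.05 × 10^3 cm (3 s.f., last digit at the 10^1 place).
Sum: 5121.22444 cm; keep the coarser place, 10^1.
Result: 5.12 × 10^3 cm.

5.12 × 10^3 cm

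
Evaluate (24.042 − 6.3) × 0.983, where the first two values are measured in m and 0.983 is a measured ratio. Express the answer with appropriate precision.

24.042 m − 6.3 m = 17.742 m; the difference is limited to 1 decimal place (3 s.f.).
Carrying full precision, 17.742 × 0.983 = 17.440386 m; 0.983 has 3 s.f., so the result keeps min(3, 3) = 3 s.f.
Rounded to 3 significant figures: 17.4 m.

17.4 m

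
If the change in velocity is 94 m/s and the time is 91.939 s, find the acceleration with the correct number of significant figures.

1.0 m/s²

acceleration = 94 m/s ÷ 91.939 s = 1.02241703738… m/s².
94 has 2 significant figures; 91.939 has 5.
Division/multiplication keeps the fewest: 2 significant figures.
Rounded: 1.0 m/s².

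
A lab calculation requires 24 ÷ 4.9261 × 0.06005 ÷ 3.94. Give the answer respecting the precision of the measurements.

0.074

24 ÷ 4.9261 × 0.06005 ÷ 3.94 = 0.0742548470454…
Multiplication/division keeps the fewest significant figures: 24 → 2 s.f., 4.9261 → 5 s.f., 0.06005 → 4 s.f., 3.94 → 3 s.f.; limit is 2.
Rounded to 2 significant figures: 0.074.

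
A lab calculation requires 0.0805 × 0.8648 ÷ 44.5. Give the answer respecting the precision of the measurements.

1.56 × 10^-3

0.0805 × 0.8648 ÷ 44.5 = 0.00156441348315…
Multiplication/division keeps the fewest significant figures: 0.0805 → 3 s.f., 0.8648 → 4 s.f., 44.5 → 3 s.f.; limit is 3.
Rounded to 3 significant figures: 1.56 × 10^-3.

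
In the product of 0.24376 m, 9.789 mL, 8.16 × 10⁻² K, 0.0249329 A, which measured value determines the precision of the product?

0.24376 m → 5 s.f.; 9.789 mL → 4 s.f.; 8.16 × 10⁻² K → 3 s.f.; 0.0249329 A → 6 s.f.
The fewest is 3 significant figures, from 8.16 × 10⁻² K.

8.16 × 10⁻² K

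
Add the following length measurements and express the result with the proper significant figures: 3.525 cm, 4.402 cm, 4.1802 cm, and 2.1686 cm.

14.276 cm

3.525 cm + 4.402 cm + 4.1802 cm + 2.1686 cm = 14.2758 cm.
Addition/subtraction keeps the fewest decimal places: 3.525 → 3 decimal places, 4.402 → 3 decimal places, 4.1802 → 4 decimal places, 2.1686 → 4 decimal places; limit is 3.
Rounded to 3 decimal places: 14.276 cm.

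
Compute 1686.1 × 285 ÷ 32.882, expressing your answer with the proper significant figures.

1686.1 × 285 ÷ 32.882 = 14614.028952…
Multiplication/division keeps the fewest significant figures: 1686.1 → 5 s.f., 285 → 3 s.f., 32.882 → 5 s.f.; limit is 3.
Rounded to 3 significant figures: 1.46 × 10⁴.

1.46 × 10⁴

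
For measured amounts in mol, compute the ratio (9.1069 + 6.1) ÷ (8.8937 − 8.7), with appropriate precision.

9.1069 + 6.1 = 15.2069, limited to 1 d.p. → 3 s.f.; 8.8937 − 8.7 = 0.1937, limited to 1 d.p. → 1 s.f.
Carrying full precision, 15.2069 ÷ 0.1937 = 78.5074858028…; keep min(3, 1) = 1 s.f.
Rounded to 1 significant figure: 8 × 10^1.

8 × 10^1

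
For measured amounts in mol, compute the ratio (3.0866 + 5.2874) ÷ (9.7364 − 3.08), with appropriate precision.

3.0866 + 5.2874 = 8.3740, limited to 4 d.p. → 5 s.f.; 9.7364 − 3.08 = 6.6564, limited to 2 d.p. → 3 s.f.
Carrying full precision, 8.3740 ÷ 6.6564 = 1.25803737756…; keep min(5, 3) = 3 s.f.
Rounded to 3 significant figures: 1.26.

1.26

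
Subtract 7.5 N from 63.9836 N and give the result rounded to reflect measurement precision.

56.5 N

63.9836 N − 7.5 N = 56.4836 N.
Addition/subtraction keeps the fewest decimal places: 63.9836 → 4 decimal places, 7.5 → 1 decimal place; limit is 1.
Rounded to 1 decimal place: 56.5 N.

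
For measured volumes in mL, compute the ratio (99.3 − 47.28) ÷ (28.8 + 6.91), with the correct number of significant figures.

1.46

99.3 − 47.28 = 52.02, limited to 1 d.p. → 3 s.f.; 28.8 + 6.91 = 35.71, limited to 1 d.p. → 3 s.f.
Carrying full precision, 52.02 ÷ 35.71 = 1.45673480818…; keep min(3, 3) = 3 s.f.
Rounded to 3 significant figures: 1.46.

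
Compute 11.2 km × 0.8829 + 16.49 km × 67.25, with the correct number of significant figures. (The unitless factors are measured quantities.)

11.2 × 0.8829 = 9.88848 → 9.89 km (3 s.f., last digit at the 10^-2 place).
16.49 × 67.25 = 1108.9525 → 1109 km (4 s.f., last digit at the 10^0 place).
Sum: 1118.84098 km; keep the coarser place, 10^0.
Result: 1.119 × 10³ km.

1.119 × 10³ km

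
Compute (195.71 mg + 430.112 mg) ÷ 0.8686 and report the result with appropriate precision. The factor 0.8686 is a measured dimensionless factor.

720.5 mg

195.71 mg + 430.112 mg = 625.822 mg; the sum is limited to 2 decimal places (5 s.f.).
Carrying full precision, 625.822 ÷ 0.8686 = 720.495049505… mg; 0.8686 has 4 s.f., so the result keeps min(5, 4) = 4 s.f.
Rounded to 4 significant figures: 720.5 mg.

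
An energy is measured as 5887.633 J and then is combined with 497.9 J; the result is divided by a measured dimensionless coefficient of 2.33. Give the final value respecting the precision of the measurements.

2.74 × 10^3 J

5887.633 J + 497.9 J = 6385.533 J; the sum is limited to 1 decimal place (5 s.f.).
Carrying full precision, 6385.533 ÷ 2.33 = 2740.572103… J; 2.33 has 3 s.f., so the result keeps min(5, 3) = 3 s.f.
Rounded to 3 significant figures: 2.74 × 10^3 J.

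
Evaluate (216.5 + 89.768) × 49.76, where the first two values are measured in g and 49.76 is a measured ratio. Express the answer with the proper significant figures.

216.5 g + 89.768 g = 306.268 g; the sum is limited to 1 decimal place (4 s.f.).
Carrying full precision, 306.268 × 49.76 = 15239.89568 g; 49.76 has 4 s.f., so the result keeps min(4, 4) = 4 s.f.
Rounded to 4 significant figures: 1.524 × 10⁴ g.

1.524 × 10⁴ g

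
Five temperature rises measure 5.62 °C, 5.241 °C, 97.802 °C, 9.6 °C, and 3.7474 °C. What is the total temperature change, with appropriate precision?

122.0 °C

5.62 °C + 5.241 °C + 97.802 °C + 9.6 °C + 3.7474 °C = 122.0104 °C.
Addition/subtraction keeps the fewest decimal places: 5.62 → 2 decimal places, 5.241 → 3 decimal places, 97.802 → 3 decimal places, 9.6 → 1 decimal place, 3.7474 → 4 decimal places; limit is 1.
Rounded to 1 decimal place: 122.0 °C.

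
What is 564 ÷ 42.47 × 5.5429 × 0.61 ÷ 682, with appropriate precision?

564 ÷ 42.47 × 5.5429 × 0.61 ÷ 682 = 0.065838411934…
Multiplication/division keeps the fewest significant figures: 564 → 3 s.f., 42.47 → 4 s.f., 5.5429 → 5 s.f., 0.61 → 2 s.f., 682 → 3 s.f.; limit is 2.
Rounded to 2 significant figures: 0.066.

0.066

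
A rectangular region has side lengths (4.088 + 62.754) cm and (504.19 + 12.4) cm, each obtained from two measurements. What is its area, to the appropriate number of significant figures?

3.453 × 10^4 cm²

4.088 + 62.754 = 66.842, limited to 3 d.p. → 5 s.f.; 504.19 + 12.4 = 516.59, limited to 1 d.p. → 4 s.f.
Carrying full precision, 66.842 × 516.59 = 34529.90878; keep min(5, 4) = 4 s.f.
Rounded to 4 significant figures: 3.453 × 10^4 cm².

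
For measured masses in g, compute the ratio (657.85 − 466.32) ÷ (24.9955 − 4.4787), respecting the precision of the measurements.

9.3353

657.85 − 466.32 = 191.53, limited to 2 d.p. → 5 s.f.; 24.9955 − 4.4787 = 20.5168, limited to 4 d.p. → 6 s.f.
Carrying full precision, 191.53 ÷ 20.5168 = 9.33527645637…; keep min(5, 6) = 5 s.f.
Rounded to 5 significant figures: 9.3353.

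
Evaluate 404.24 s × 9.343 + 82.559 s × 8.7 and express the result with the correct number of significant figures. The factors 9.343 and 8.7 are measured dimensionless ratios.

4.50 × 10^3 s

404.24 × 9.343 = 3776.81432 → 3777 s (4 s.f., last digit at the 10^0 place).
82.559 × 8.7 = 718.2633 → 7.2 × 10^2 s (2 s.f., last digit at the 10^1 place).
Sum: 4495.07762 s; keep the coarser place, 10^1.
Result: 4.50 × 10^3 s.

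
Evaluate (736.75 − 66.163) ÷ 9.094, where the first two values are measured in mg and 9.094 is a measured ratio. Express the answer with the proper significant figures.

736.75 mg − 66.163 mg = 670.587 mg; the difference is limited to 2 decimal places (5 s.f.).
Carrying full precision, 670.587 ÷ 9.094 = 73.7394985705… mg; 9.094 has 4 s.f., so the result keeps min(5, 4) = 4 s.f.
Rounded to 4 significant figures: 73.74 mg.

73.74 mg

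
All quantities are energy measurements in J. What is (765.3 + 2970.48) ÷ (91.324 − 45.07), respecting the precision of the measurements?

765.3 + 2970.48 = 3735.78, limited to 1 d.p. → 5 s.f.; 91.324 − 45.07 = 46.254, limited to 2 d.p. → 4 s.f.
Carrying full precision, 3735.78 ÷ 46.254 = 80.766636399…; keep min(5, 4) = 4 s.f.
Rounded to 4 significant figures: 80.77.

80.77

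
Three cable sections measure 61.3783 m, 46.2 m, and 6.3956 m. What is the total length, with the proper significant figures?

114.0 m

61.3783 m + 46.2 m + 6.3956 m = 113.9739 m.
Addition/subtraction keeps the fewest decimal places: 61.3783 → 4 decimal places, 46.2 → 1 decimal place, 6.3956 → 4 decimal places; limit is 1.
Rounded to 1 decimal place: 114.0 m.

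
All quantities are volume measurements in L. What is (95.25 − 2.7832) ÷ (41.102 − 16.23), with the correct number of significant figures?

95.25 − 2.7832 = 92.4668, limited to 2 d.p. → 4 s.f.; 41.102 − 16.23 = 24.872, limited to 2 d.p. → 4 s.f.
Carrying full precision, 92.4668 ÷ 24.872 = 3.71770665809…; keep min(4, 4) = 4 s.f.
Rounded to 4 significant figures: 3.718.

3.718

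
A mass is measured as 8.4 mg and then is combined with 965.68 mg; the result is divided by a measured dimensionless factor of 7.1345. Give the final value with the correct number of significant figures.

8.4 mg + 965.68 mg = 974.08 mg; the sum is limited to 1 decimal place (4 s.f.).
Carrying full precision, 974.08 ÷ 7.1345 = 136.530941201… mg; 7.1345 has 5 s.f., so the result keeps min(4, 5) = 4 s.f.
Rounded to 4 significant figures: 136.5 mg.

136.5 mg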